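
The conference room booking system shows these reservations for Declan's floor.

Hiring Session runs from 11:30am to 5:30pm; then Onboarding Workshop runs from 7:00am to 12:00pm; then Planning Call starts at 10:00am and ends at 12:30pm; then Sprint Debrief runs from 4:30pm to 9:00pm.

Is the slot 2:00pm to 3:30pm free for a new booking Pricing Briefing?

Onboarding Workshop: ends 12:00pm at or before Pricing Briefing starts 2:00pm → clear.
Planning Call: ends 12:30pm at or before Pricing Briefing starts 2:00pm → clear.
Hiring Session: starts 11:30am before Pricing Briefing ends 3:30pm, and ends 5:30pm after Pricing Briefing starts 2:00pm → overlap.
Sprint Debrief: starts 4:30pm at or after Pricing Briefing ends 3:30pm → clear.
Pricing Briefing overlaps Hiring Session.

No — it overlaps Hiring Session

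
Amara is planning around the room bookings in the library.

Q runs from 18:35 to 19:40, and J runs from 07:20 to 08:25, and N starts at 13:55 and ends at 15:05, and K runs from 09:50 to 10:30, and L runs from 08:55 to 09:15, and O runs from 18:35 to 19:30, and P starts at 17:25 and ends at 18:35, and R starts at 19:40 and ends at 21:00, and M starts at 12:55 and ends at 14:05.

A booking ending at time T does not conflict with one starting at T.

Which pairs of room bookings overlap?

M & N, O & Q

Sorted by start: J, L, K, M, N, P, O, Q, R.
L starts after J ends, so J has no further overlaps.
K starts after L ends, so L has no further overlaps.
M starts after K ends, so K has no further overlaps.
N starts before M ends → M and N overlap.
P starts after M ends, so M has no further overlaps.
P starts after N ends, so N has no further overlaps.
O starts exactly when P ends (back-to-back, no overlap), so P has no further overlaps.
Q starts before O ends → O and Q overlap.
R starts after O ends.
R starts exactly when Q ends (back-to-back, no overlap).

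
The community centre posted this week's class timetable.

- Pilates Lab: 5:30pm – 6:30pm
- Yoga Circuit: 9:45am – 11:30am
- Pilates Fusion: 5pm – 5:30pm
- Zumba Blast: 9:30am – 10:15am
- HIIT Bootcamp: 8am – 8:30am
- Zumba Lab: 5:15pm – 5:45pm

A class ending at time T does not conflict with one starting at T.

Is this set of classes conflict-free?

Sorted by start: HIIT Bootcamp, Zumba Blast, Yoga Circuit, Pilates Fusion, Zumba Lab, Pilates Lab.
Zumba Blast starts after HIIT Bootcamp ends — done with HIIT Bootcamp.
Yoga Circuit starts before Zumba Blast ends → Zumba Blast and Yoga Circuit overlap.
That's a conflict, so the schedule is not conflict-free.

No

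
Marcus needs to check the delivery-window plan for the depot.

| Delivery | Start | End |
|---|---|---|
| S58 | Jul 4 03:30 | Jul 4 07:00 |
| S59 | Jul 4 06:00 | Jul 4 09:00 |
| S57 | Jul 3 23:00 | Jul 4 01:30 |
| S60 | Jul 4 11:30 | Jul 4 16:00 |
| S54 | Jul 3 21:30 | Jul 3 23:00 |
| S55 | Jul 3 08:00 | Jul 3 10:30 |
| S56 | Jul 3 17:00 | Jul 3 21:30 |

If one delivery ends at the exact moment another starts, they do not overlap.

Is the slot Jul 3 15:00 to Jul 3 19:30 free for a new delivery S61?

S55: ends Jul 3 10:30 at or before S61 starts Jul 3 15:00 → clear.
S56: starts Jul 3 17:00 before S61 ends Jul 3 19:30, and ends Jul 3 21:30 after S61 starts Jul 3 15:00 → overlap.
S54: starts Jul 3 21:30 at or after S61 ends Jul 3 19:30 → clear.
S57: starts Jul 3 23:00 at or after S61 ends Jul 3 19:30 → clear.
S58: starts Jul 4 03:30 at or after S61 ends Jul 3 19:30 → clear.
S59: starts Jul 4 06:00 at or after S61 ends Jul 3 19:30 → clear.
S60: starts Jul 4 11:30 at or after S61 ends Jul 3 19:30 → clear.
S61 overlaps S56.

No — it overlaps S56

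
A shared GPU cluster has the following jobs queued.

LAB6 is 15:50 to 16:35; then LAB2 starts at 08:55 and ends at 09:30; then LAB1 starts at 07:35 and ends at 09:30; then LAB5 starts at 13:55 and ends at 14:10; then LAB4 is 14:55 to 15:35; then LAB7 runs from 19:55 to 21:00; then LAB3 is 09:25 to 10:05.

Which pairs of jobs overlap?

LAB1 & LAB2, LAB1 & LAB3, LAB2 & LAB3

Sorted by start: LAB1, LAB2, LAB3, LAB5, LAB4, LAB6, LAB7.
LAB2 starts before LAB1 ends → LAB1 and LAB2 overlap.
LAB3 starts before LAB1 ends → LAB1 and LAB3 overlap.
LAB5 starts after LAB1 ends — done with LAB1.
LAB3 starts before LAB2 ends → LAB2 and LAB3 overlap.
LAB5 starts after LAB2 ends — done with LAB2.
LAB5 starts after LAB3 ends — done with LAB3.
LAB4 starts after LAB5 ends — done with LAB5.
LAB6 starts after LAB4 ends — done with LAB4.
LAB7 starts after LAB6 ends.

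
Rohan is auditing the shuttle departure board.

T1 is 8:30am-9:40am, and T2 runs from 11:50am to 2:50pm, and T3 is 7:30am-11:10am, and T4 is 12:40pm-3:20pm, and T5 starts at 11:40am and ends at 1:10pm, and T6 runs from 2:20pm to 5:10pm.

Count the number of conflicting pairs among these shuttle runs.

6

Sorted by start: T3, T1, T5, T2, T4, T6.
T1 starts before T3 ends → T3 and T1 overlap.
T5 starts after T3 ends — done with T3.
T5 starts after T1 ends — done with T1.
T2 starts before T5 ends → T5 and T2 overlap.
T4 starts before T5 ends → T5 and T4 overlap.
T6 starts after T5 ends.
T4 starts before T2 ends → T2 and T4 overlap.
T6 starts before T2 ends → T2 and T6 overlap.
T6 starts before T4 ends → T4 and T6 overlap.
Overlapping pairs: T1 & T3, T2 & T4, T2 & T5, T2 & T6, T4 & T5, T4 & T6 — 6 in total.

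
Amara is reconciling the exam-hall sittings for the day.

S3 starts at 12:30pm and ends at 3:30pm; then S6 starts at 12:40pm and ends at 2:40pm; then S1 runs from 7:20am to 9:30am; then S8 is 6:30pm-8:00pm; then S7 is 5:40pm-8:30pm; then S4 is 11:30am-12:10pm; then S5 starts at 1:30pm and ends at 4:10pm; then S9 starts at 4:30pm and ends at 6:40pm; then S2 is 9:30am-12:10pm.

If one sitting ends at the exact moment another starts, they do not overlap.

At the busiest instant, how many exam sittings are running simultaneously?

Sweep the timeline, counting +1 at each start and −1 at each end (ends before starts at a tie):
7:20am start S1 → 1
9:30am end S1 → 0
9:30am start S2 → 1
11:30am start S4 → 2
12:10pm end S2 → 1
12:10pm end S4 → 0
12:30pm start S3 → 1
12:40pm start S6 → 2
1:30pm start S5 → 3
2:40pm end S6 → 2
3:30pm end S3 → 1
4:10pm end S5 → 0
4:30pm start S9 → 1
5:40pm start S7 → 2
6:30pm start S8 → 3
6:40pm end S9 → 2
8:00pm end S8 → 1
8:30pm end S7 → 0
Peak is 3, at 1:30pm (S3, S5, S6).

3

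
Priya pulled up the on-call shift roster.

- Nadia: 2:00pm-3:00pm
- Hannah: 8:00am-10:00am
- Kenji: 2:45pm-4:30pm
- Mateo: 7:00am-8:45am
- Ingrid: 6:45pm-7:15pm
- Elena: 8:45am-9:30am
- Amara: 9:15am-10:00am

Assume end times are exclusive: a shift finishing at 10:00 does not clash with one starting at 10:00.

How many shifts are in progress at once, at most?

Sweep the timeline, counting +1 at each start and −1 at each end (ends before starts at a tie):
7:00am start Mateo → 1
8:00am start Hannah → 2
8:45am end Mateo → 1
8:45am start Elena → 2
9:15am start Amara → 3
9:30am end Elena → 2
10:00am end Amara → 1
10:00am end Hannah → 0
2:00pm start Nadia → 1
2:45pm start Kenji → 2
3:00pm end Nadia → 1
4:30pm end Kenji → 0
6:45pm start Ingrid → 1
7:15pm end Ingrid → 0
Peak is 3, at 9:15am (Amara, Elena, Hannah).

3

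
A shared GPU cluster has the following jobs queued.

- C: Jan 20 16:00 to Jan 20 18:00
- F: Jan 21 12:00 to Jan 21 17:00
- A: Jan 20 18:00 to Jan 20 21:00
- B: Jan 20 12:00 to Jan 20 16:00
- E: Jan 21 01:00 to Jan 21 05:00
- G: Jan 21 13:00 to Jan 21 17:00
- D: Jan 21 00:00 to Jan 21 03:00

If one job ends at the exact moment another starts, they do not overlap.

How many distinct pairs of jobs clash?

Sorted by start: B, C, A, D, E, F, G.
C starts exactly when B ends (back-to-back, no overlap) — done with B.
A starts exactly when C ends (back-to-back, no overlap) — done with C.
D starts after A ends — done with A.
E starts before D ends → D and E overlap.
F starts after D ends — done with D.
F starts after E ends — done with E.
G starts before F ends → F and G overlap.
Overlapping pairs: D & E, F & G — 2 in total.

2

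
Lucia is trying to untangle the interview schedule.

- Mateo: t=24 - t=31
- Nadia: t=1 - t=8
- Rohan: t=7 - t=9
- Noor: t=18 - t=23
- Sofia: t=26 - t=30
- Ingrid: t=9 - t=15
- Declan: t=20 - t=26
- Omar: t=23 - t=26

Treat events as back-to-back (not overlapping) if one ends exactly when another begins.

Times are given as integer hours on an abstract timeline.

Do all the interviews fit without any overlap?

Two intervals overlap when each starts before the other ends.
Sorted by start: Nadia, Rohan, Ingrid, Noor, Declan, Omar, Mateo, Sofia.
Rohan starts before Nadia ends → Nadia and Rohan overlap.
That's a conflict, so the schedule is not conflict-free.

No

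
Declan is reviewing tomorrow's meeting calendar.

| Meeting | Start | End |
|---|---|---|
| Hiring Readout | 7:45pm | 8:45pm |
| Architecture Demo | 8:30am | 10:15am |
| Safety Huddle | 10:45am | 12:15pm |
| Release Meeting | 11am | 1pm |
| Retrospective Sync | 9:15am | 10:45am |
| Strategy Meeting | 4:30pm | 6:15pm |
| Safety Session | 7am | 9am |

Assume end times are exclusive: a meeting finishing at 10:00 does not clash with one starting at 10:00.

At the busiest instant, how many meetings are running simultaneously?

2

Sweep the timeline, counting +1 at each start and −1 at each end (ends before starts at a tie):
7am start Safety Session → 1
8:30am start Architecture Demo → 2
9am end Safety Session → 1
9:15am start Retrospective Sync → 2
10:15am end Architecture Demo → 1
10:45am end Retrospective Sync → 0
10:45am start Safety Huddle → 1
11am start Release Meeting → 2
12:15pm end Safety Huddle → 1
1pm end Release Meeting → 0
4:30pm start Strategy Meeting → 1
6:15pm end Strategy Meeting → 0
7:45pm start Hiring Readout → 1
8:45pm end Hiring Readout → 0
Peak is 2, at 8:30am (Architecture Demo, Safety Session).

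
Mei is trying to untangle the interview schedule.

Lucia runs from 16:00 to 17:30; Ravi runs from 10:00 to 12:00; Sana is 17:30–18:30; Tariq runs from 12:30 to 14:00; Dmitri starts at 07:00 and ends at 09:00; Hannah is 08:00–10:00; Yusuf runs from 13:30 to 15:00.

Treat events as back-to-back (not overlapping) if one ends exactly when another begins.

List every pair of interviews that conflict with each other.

Check each pair: they overlap iff neither finishes before the other starts.
Sorted by start: Dmitri, Hannah, Ravi, Tariq, Yusuf, Lucia, Sana.
Hannah starts before Dmitri ends → Dmitri and Hannah overlap.
Ravi starts after Dmitri ends — done with Dmitri.
Ravi starts exactly when Hannah ends (back-to-back, no overlap) — done with Hannah.
Tariq starts after Ravi ends — done with Ravi.
Yusuf starts before Tariq ends → Tariq and Yusuf overlap.
Lucia starts after Tariq ends — done with Tariq.
Lucia starts after Yusuf ends — done with Yusuf.
Sana starts exactly when Lucia ends (back-to-back, no overlap).

Dmitri & Hannah, Tariq & Yusuf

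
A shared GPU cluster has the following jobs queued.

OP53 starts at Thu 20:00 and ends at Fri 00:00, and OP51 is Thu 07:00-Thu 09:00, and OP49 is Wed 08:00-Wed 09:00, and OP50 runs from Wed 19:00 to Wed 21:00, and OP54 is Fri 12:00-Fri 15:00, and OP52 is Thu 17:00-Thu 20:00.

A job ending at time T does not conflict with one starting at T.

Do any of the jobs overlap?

No

Two intervals overlap when each starts before the other ends.
Sorted by start: OP49, OP50, OP51, OP52, OP53, OP54.
OP50 starts after OP49 ends — done with OP49.
OP51 starts after OP50 ends — done with OP50.
OP52 starts after OP51 ends — done with OP51.
OP53 starts exactly when OP52 ends (back-to-back, no overlap) — done with OP52.
OP54 starts after OP53 ends.
Every pair is clear; the schedule has no overlaps.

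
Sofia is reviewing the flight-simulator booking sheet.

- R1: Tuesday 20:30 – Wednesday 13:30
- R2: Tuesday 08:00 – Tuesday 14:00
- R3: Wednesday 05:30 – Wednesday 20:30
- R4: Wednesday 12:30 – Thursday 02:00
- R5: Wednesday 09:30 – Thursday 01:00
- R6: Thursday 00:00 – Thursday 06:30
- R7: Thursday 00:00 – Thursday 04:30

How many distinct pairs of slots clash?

Check each pair: they overlap iff neither finishes before the other starts.
Sorted by start: R2, R1, R3, R5, R4, R6, R7.
R1 starts after R2 ends, so nothing later overlaps R2 either.
R3 starts before R1 ends → R1 and R3 overlap.
R5 starts before R1 ends → R1 and R5 overlap.
R4 starts before R1 ends → R1 and R4 overlap.
R6 starts after R1 ends, so nothing later overlaps R1 either.
R5 starts before R3 ends → R3 and R5 overlap.
R4 starts before R3 ends → R3 and R4 overlap.
R6 starts after R3 ends, so nothing later overlaps R3 either.
R4 starts before R5 ends → R5 and R4 overlap.
R6 starts before R5 ends → R5 and R6 overlap.
R7 starts before R5 ends → R5 and R7 overlap.
R6 starts before R4 ends → R4 and R6 overlap.
R7 starts before R4 ends → R4 and R7 overlap.
R7 starts before R6 ends → R6 and R7 overlap.
Overlapping pairs: R1 & R3, R1 & R4, R1 & R5, R3 & R4, R3 & R5, R4 & R5, R4 & R6, R4 & R7, R5 & R6, R5 & R7, R6 & R7 — 11 in total.

11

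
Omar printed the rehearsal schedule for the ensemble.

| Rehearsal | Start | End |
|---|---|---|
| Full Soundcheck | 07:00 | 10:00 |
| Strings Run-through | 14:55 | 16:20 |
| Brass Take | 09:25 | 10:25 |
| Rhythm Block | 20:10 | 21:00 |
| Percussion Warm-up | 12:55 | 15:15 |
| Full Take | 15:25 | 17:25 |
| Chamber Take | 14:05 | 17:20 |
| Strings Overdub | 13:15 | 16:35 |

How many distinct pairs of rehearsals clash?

Sorted by start: Full Soundcheck, Brass Take, Percussion Warm-up, Strings Overdub, Chamber Take, Strings Run-through, Full Take, Rhythm Block.
Brass Take starts before Full Soundcheck ends → Full Soundcheck and Brass Take overlap.
Percussion Warm-up starts after Full Soundcheck ends, so Full Soundcheck has no further overlaps.
Percussion Warm-up starts after Brass Take ends, so Brass Take has no further overlaps.
Strings Overdub starts before Percussion Warm-up ends → Percussion Warm-up and Strings Overdub overlap.
Chamber Take starts before Percussion Warm-up ends → Percussion Warm-up and Chamber Take overlap.
Strings Run-through starts before Percussion Warm-up ends → Percussion Warm-up and Strings Run-through overlap.
Full Take starts after Percussion Warm-up ends, so Percussion Warm-up has no further overlaps.
Chamber Take starts before Strings Overdub ends → Strings Overdub and Chamber Take overlap.
Strings Run-through starts before Strings Overdub ends → Strings Overdub and Strings Run-through overlap.
Full Take starts before Strings Overdub ends → Strings Overdub and Full Take overlap.
Rhythm Block starts after Strings Overdub ends.
Strings Run-through starts before Chamber Take ends → Chamber Take and Strings Run-through overlap.
Full Take starts before Chamber Take ends → Chamber Take and Full Take overlap.
Rhythm Block starts after Chamber Take ends.
Full Take starts before Strings Run-through ends → Strings Run-through and Full Take overlap.
Rhythm Block starts after Strings Run-through ends.
Rhythm Block starts after Full Take ends.
Overlapping pairs: Brass Take & Full Soundcheck, Chamber Take & Full Take, Chamber Take & Percussion Warm-up, Chamber Take & Strings Overdub, Chamber Take & Strings Run-through, Full Take & Strings Overdub, Full Take & Strings Run-through, Percussion Warm-up & Strings Overdub, Percussion Warm-up & Strings Run-through, Strings Overdub & Strings Run-through — 10 in total.

10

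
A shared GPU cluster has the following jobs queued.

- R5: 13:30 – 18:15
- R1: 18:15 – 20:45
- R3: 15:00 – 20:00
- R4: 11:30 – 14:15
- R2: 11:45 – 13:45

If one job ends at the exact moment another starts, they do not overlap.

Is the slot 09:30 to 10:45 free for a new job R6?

Yes — the slot is free

R4: starts 11:30 at or after R6 ends 10:45 → clear.
R2: starts 11:45 at or after R6 ends 10:45 → clear.
R5: starts 13:30 at or after R6 ends 10:45 → clear.
R3: starts 15:00 at or after R6 ends 10:45 → clear.
R1: starts 18:15 at or after R6 ends 10:45 → clear.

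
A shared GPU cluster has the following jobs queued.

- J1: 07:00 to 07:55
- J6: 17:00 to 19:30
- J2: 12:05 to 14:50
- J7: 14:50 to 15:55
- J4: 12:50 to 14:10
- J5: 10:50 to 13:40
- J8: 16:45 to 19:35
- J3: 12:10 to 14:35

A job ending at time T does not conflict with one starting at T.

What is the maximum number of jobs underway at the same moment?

Sort all start/end points and keep a running count:
07:00 start J1 → 1
07:55 end J1 → 0
10:50 start J5 → 1
12:05 start J2 → 2
12:10 start J3 → 3
12:50 start J4 → 4
13:40 end J5 → 3
14:10 end J4 → 2
14:35 end J3 → 1
14:50 end J2 → 0
14:50 start J7 → 1
15:55 end J7 → 0
16:45 start J8 → 1
17:00 start J6 → 2
19:30 end J6 → 1
19:35 end J8 → 0
Peak is 4, at 12:50 (J2, J3, J4, J5).

4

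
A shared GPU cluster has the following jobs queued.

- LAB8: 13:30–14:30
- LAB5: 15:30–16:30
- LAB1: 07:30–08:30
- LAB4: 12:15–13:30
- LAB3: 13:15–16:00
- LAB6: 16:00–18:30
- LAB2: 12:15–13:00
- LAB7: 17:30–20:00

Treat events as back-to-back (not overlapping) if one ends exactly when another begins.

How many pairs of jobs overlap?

Check each pair: they overlap iff neither finishes before the other starts.
Sorted by start: LAB1, LAB2, LAB4, LAB3, LAB8, LAB5, LAB6, LAB7.
LAB2 starts after LAB1 ends, so LAB1 has no further overlaps.
LAB4 starts before LAB2 ends → LAB2 and LAB4 overlap.
LAB3 starts after LAB2 ends, so LAB2 has no further overlaps.
LAB3 starts before LAB4 ends → LAB4 and LAB3 overlap.
LAB8 starts exactly when LAB4 ends (back-to-back, no overlap), so LAB4 has no further overlaps.
LAB8 starts before LAB3 ends → LAB3 and LAB8 overlap.
LAB5 starts before LAB3 ends → LAB3 and LAB5 overlap.
LAB6 starts exactly when LAB3 ends (back-to-back, no overlap), so LAB3 has no further overlaps.
LAB5 starts after LAB8 ends, so LAB8 has no further overlaps.
LAB6 starts before LAB5 ends → LAB5 and LAB6 overlap.
LAB7 starts after LAB5 ends.
LAB7 starts before LAB6 ends → LAB6 and LAB7 overlap.
Overlapping pairs: LAB2 & LAB4, LAB3 & LAB4, LAB3 & LAB5, LAB3 & LAB8, LAB5 & LAB6, LAB6 & LAB7 — 6 in total.

6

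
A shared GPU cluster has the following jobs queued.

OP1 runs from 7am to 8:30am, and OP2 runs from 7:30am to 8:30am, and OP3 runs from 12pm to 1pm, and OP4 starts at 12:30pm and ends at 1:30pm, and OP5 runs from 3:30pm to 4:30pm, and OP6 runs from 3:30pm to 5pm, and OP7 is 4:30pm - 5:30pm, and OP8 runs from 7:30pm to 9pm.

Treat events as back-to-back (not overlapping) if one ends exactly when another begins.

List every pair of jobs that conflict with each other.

Sorted by start: OP1, OP2, OP3, OP4, OP5, OP6, OP7, OP8.
OP2 starts before OP1 ends → OP1 and OP2 overlap.
OP3 starts after OP1 ends, so nothing later overlaps OP1 either.
OP3 starts after OP2 ends, so nothing later overlaps OP2 either.
OP4 starts before OP3 ends → OP3 and OP4 overlap.
OP5 starts after OP3 ends, so nothing later overlaps OP3 either.
OP5 starts after OP4 ends, so nothing later overlaps OP4 either.
OP6 starts before OP5 ends → OP5 and OP6 overlap.
OP7 starts exactly when OP5 ends (back-to-back, no overlap), so nothing later overlaps OP5 either.
OP7 starts before OP6 ends → OP6 and OP7 overlap.
OP8 starts after OP6 ends.
OP8 starts after OP7 ends.

OP1 & OP2, OP3 & OP4, OP5 & OP6, OP6 & OP7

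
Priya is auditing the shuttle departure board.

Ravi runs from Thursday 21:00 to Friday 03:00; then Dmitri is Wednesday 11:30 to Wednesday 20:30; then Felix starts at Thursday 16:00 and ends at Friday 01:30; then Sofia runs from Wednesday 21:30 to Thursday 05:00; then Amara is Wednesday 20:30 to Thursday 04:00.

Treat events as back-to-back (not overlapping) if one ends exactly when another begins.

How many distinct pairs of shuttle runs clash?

Sorted by start: Dmitri, Amara, Sofia, Felix, Ravi.
Amara starts exactly when Dmitri ends (back-to-back, no overlap); Dmitri is clear from here.
Sofia starts before Amara ends → Amara and Sofia overlap.
Felix starts after Amara ends; Amara is clear from here.
Felix starts after Sofia ends; Sofia is clear from here.
Ravi starts before Felix ends → Felix and Ravi overlap.
Overlapping pairs: Amara & Sofia, Felix & Ravi — 2 in total.

2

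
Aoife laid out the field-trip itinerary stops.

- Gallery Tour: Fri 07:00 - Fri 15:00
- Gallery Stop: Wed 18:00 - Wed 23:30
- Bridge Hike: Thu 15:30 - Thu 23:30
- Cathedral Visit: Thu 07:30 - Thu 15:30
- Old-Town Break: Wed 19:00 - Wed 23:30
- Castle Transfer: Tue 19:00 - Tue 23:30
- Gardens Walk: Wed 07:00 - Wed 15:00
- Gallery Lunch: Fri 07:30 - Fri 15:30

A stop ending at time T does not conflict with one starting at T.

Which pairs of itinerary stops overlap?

Gallery Lunch & Gallery Tour, Gallery Stop & Old-Town Break

Sorted by start: Castle Transfer, Gardens Walk, Gallery Stop, Old-Town Break, Cathedral Visit, Bridge Hike, Gallery Tour, Gallery Lunch.
Gardens Walk starts after Castle Transfer ends, so nothing later overlaps Castle Transfer either.
Gallery Stop starts after Gardens Walk ends, so nothing later overlaps Gardens Walk either.
Old-Town Break starts before Gallery Stop ends → Gallery Stop and Old-Town Break overlap.
Cathedral Visit starts after Gallery Stop ends, so nothing later overlaps Gallery Stop either.
Cathedral Visit starts after Old-Town Break ends, so nothing later overlaps Old-Town Break either.
Bridge Hike starts exactly when Cathedral Visit ends (back-to-back, no overlap), so nothing later overlaps Cathedral Visit either.
Gallery Tour starts after Bridge Hike ends, so nothing later overlaps Bridge Hike either.
Gallery Lunch starts before Gallery Tour ends → Gallery Tour and Gallery Lunch overlap.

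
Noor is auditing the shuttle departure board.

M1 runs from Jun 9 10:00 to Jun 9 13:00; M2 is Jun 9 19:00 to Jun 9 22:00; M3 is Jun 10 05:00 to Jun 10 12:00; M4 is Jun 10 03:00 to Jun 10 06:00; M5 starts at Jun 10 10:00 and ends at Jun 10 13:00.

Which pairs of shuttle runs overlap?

Sorted by start: M1, M2, M4, M3, M5.
M2 starts after M1 ends — done with M1.
M4 starts after M2 ends — done with M2.
M3 starts before M4 ends → M4 and M3 overlap.
M5 starts after M4 ends.
M5 starts before M3 ends → M3 and M5 overlap.

M3 & M4, M3 & M5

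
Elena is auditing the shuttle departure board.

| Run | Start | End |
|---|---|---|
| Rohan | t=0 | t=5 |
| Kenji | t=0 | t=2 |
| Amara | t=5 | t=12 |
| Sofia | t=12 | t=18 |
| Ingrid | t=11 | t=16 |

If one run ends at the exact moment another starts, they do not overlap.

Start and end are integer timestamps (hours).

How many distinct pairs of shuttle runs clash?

3

Sorted by start: Rohan, Kenji, Amara, Ingrid, Sofia.
Kenji starts before Rohan ends → Rohan and Kenji overlap.
Amara starts exactly when Rohan ends (back-to-back, no overlap), so Rohan has no further overlaps.
Amara starts after Kenji ends, so Kenji has no further overlaps.
Ingrid starts before Amara ends → Amara and Ingrid overlap.
Sofia starts exactly when Amara ends (back-to-back, no overlap).
Sofia starts before Ingrid ends → Ingrid and Sofia overlap.
Overlapping pairs: Amara & Ingrid, Ingrid & Sofia, Kenji & Rohan — 3 in total.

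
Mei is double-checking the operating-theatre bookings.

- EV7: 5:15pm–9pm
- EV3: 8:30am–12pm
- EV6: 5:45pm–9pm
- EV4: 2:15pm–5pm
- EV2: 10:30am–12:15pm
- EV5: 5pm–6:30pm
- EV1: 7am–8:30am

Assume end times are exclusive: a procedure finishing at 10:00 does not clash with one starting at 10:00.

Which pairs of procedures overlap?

Sorted by start: EV1, EV3, EV2, EV4, EV5, EV7, EV6.
EV3 starts exactly when EV1 ends (back-to-back, no overlap), so nothing later overlaps EV1 either.
EV2 starts before EV3 ends → EV3 and EV2 overlap.
EV4 starts after EV3 ends, so nothing later overlaps EV3 either.
EV4 starts after EV2 ends, so nothing later overlaps EV2 either.
EV5 starts exactly when EV4 ends (back-to-back, no overlap), so nothing later overlaps EV4 either.
EV7 starts before EV5 ends → EV5 and EV7 overlap.
EV6 starts before EV5 ends → EV5 and EV6 overlap.
EV6 starts before EV7 ends → EV7 and EV6 overlap.

EV2 & EV3, EV5 & EV6, EV5 & EV7, EV6 & EV7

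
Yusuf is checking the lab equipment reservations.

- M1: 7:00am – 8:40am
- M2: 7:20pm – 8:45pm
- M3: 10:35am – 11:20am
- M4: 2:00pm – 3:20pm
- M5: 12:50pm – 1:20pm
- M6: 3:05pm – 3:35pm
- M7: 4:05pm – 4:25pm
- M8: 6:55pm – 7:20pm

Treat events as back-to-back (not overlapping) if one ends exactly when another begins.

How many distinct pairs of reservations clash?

Check each pair: they overlap iff neither finishes before the other starts.
Sorted by start: M1, M3, M5, M4, M6, M7, M8, M2.
M3 starts after M1 ends; M1 is clear from here.
M5 starts after M3 ends; M3 is clear from here.
M4 starts after M5 ends; M5 is clear from here.
M6 starts before M4 ends → M4 and M6 overlap.
M7 starts after M4 ends; M4 is clear from here.
M7 starts after M6 ends; M6 is clear from here.
M8 starts after M7 ends; M7 is clear from here.
M2 starts exactly when M8 ends (back-to-back, no overlap).
Overlapping pairs: M4 & M6 — 1 in total.

1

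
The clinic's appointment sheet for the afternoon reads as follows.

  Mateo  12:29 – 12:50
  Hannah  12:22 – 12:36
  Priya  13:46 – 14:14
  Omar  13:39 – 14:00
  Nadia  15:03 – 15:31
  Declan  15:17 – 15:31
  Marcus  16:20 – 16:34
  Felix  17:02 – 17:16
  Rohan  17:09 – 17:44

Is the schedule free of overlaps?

Sorted by start: Hannah, Mateo, Omar, Priya, Nadia, Declan, Marcus, Felix, Rohan.
Mateo starts before Hannah ends → Hannah and Mateo overlap.
That's a conflict, so the schedule is not conflict-free.

No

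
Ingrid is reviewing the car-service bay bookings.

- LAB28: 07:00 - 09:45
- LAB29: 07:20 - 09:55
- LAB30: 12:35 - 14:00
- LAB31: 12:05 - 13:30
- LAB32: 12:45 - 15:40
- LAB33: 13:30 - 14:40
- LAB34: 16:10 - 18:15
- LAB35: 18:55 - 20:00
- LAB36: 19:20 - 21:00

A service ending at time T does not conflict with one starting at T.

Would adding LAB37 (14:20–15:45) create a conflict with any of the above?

Yes — it overlaps LAB32, LAB33

LAB28: ends 09:45 at or before LAB37 starts 14:20 → clear.
LAB29: ends 09:55 at or before LAB37 starts 14:20 → clear.
LAB31: ends 13:30 at or before LAB37 starts 14:20 → clear.
LAB30: ends 14:00 at or before LAB37 starts 14:20 → clear.
LAB32: starts 12:45 before LAB37 ends 15:45, and ends 15:40 after LAB37 starts 14:20 → overlap.
LAB33: starts 13:30 before LAB37 ends 15:45, and ends 14:40 after LAB37 starts 14:20 → overlap.
LAB34: starts 16:10 at or after LAB37 ends 15:45 → clear.
LAB35: starts 18:55 at or after LAB37 ends 15:45 → clear.
LAB36: starts 19:20 at or after LAB37 ends 15:45 → clear.
LAB37 overlaps LAB32, LAB33.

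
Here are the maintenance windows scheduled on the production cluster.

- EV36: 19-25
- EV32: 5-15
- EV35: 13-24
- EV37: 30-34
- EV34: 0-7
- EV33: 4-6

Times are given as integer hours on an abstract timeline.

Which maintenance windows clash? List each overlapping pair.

Sorted by start: EV34, EV33, EV32, EV35, EV36, EV37.
EV33 starts before EV34 ends → EV34 and EV33 overlap.
EV32 starts before EV34 ends → EV34 and EV32 overlap.
EV35 starts after EV34 ends, so EV34 has no further overlaps.
EV32 starts before EV33 ends → EV33 and EV32 overlap.
EV35 starts after EV33 ends, so EV33 has no further overlaps.
EV35 starts before EV32 ends → EV32 and EV35 overlap.
EV36 starts after EV32 ends, so EV32 has no further overlaps.
EV36 starts before EV35 ends → EV35 and EV36 overlap.
EV37 starts after EV35 ends.
EV37 starts after EV36 ends.

EV32 & EV33, EV32 & EV34, EV32 & EV35, EV33 & EV34, EV35 & EV36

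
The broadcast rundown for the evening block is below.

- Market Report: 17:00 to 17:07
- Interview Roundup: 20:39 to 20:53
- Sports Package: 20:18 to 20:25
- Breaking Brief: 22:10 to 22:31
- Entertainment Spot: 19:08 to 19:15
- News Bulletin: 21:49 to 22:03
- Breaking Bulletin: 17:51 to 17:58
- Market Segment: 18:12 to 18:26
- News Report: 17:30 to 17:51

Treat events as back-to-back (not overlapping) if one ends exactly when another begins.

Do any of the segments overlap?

Sorted by start: Market Report, News Report, Breaking Bulletin, Market Segment, Entertainment Spot, Sports Package, Interview Roundup, News Bulletin, Breaking Brief.
News Report starts after Market Report ends, so nothing later overlaps Market Report either.
Breaking Bulletin starts exactly when News Report ends (back-to-back, no overlap), so nothing later overlaps News Report either.
Market Segment starts after Breaking Bulletin ends, so nothing later overlaps Breaking Bulletin either.
Entertainment Spot starts after Market Segment ends, so nothing later overlaps Market Segment either.
Sports Package starts after Entertainment Spot ends, so nothing later overlaps Entertainment Spot either.
Interview Roundup starts after Sports Package ends, so nothing later overlaps Sports Package either.
News Bulletin starts after Interview Roundup ends, so nothing later overlaps Interview Roundup either.
Breaking Brief starts after News Bulletin ends.
Every pair is clear; the schedule has no overlaps.

No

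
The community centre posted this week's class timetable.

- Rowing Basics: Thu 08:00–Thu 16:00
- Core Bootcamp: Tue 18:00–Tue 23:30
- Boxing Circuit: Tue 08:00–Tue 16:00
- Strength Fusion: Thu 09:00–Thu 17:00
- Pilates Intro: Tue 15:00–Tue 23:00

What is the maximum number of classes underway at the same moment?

Sweep the timeline, counting +1 at each start and −1 at each end (ends before starts at a tie):
Tue 08:00 start Boxing Circuit → 1
Tue 15:00 start Pilates Intro → 2
Tue 16:00 end Boxing Circuit → 1
Tue 18:00 start Core Bootcamp → 2
Tue 23:00 end Pilates Intro → 1
Tue 23:30 end Core Bootcamp → 0
Thu 08:00 start Rowing Basics → 1
Thu 09:00 start Strength Fusion → 2
Thu 16:00 end Rowing Basics → 1
Thu 17:00 end Strength Fusion → 0
Peak is 2, at Tue 15:00 (Boxing Circuit, Pilates Intro).

2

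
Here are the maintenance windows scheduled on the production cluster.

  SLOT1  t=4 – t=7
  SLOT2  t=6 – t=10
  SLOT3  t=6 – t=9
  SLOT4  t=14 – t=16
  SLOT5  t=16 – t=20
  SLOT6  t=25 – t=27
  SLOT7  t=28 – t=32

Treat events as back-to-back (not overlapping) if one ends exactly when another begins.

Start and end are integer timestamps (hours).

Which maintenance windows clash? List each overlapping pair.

Two intervals overlap when each starts before the other ends.
Sorted by start: SLOT1, SLOT2, SLOT3, SLOT4, SLOT5, SLOT6, SLOT7.
SLOT2 starts before SLOT1 ends → SLOT1 and SLOT2 overlap.
SLOT3 starts before SLOT1 ends → SLOT1 and SLOT3 overlap.
SLOT4 starts after SLOT1 ends — done with SLOT1.
SLOT3 starts before SLOT2 ends → SLOT2 and SLOT3 overlap.
SLOT4 starts after SLOT2 ends — done with SLOT2.
SLOT4 starts after SLOT3 ends — done with SLOT3.
SLOT5 starts exactly when SLOT4 ends (back-to-back, no overlap) — done with SLOT4.
SLOT6 starts after SLOT5 ends — done with SLOT5.
SLOT7 starts after SLOT6 ends.

SLOT1 & SLOT2, SLOT1 & SLOT3, SLOT2 & SLOT3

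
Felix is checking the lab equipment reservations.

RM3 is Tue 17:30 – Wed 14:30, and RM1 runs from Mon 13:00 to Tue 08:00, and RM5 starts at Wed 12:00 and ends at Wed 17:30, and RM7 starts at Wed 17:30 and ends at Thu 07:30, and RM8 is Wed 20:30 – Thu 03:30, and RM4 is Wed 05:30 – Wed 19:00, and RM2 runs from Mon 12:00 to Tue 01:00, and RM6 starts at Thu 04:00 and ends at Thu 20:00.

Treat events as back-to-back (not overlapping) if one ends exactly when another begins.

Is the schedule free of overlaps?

Two intervals overlap when each starts before the other ends.
Sorted by start: RM2, RM1, RM3, RM4, RM5, RM7, RM8, RM6.
RM1 starts before RM2 ends → RM2 and RM1 overlap.
That's a conflict, so the schedule is not conflict-free.

No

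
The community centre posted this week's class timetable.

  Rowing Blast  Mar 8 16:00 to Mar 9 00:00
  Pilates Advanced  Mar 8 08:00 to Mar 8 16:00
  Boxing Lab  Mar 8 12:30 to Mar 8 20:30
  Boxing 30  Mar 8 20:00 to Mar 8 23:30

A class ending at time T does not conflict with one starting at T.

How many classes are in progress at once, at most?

3

Walk through starts and ends in time order (an end at T is processed before a start at T):
Mar 8 08:00 start Pilates Advanced → 1
Mar 8 12:30 start Boxing Lab → 2
Mar 8 16:00 end Pilates Advanced → 1
Mar 8 16:00 start Rowing Blast → 2
Mar 8 20:00 start Boxing 30 → 3
Mar 8 20:30 end Boxing Lab → 2
Mar 8 23:30 end Boxing 30 → 1
Mar 9 00:00 end Rowing Blast → 0
Peak is 3, at Mar 8 20:00 (Boxing 30, Boxing Lab, Rowing Blast).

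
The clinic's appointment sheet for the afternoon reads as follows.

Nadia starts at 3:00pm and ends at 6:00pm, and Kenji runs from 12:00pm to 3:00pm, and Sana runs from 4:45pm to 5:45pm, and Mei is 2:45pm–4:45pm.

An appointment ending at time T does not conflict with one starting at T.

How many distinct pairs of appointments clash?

3

Sorted by start: Kenji, Mei, Nadia, Sana.
Mei starts before Kenji ends → Kenji and Mei overlap.
Nadia starts exactly when Kenji ends (back-to-back, no overlap), so nothing later overlaps Kenji either.
Nadia starts before Mei ends → Mei and Nadia overlap.
Sana starts exactly when Mei ends (back-to-back, no overlap).
Sana starts before Nadia ends → Nadia and Sana overlap.
Overlapping pairs: Kenji & Mei, Mei & Nadia, Nadia & Sana — 3 in total.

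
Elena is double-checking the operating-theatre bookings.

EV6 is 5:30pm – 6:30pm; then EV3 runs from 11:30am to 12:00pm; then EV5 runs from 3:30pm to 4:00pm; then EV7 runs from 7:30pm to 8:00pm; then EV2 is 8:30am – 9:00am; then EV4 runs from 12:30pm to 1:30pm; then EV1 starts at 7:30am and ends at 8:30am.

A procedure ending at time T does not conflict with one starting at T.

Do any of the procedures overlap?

Sorted by start: EV1, EV2, EV3, EV4, EV5, EV6, EV7.
EV2 starts exactly when EV1 ends (back-to-back, no overlap), so EV1 has no further overlaps.
EV3 starts after EV2 ends, so EV2 has no further overlaps.
EV4 starts after EV3 ends, so EV3 has no further overlaps.
EV5 starts after EV4 ends, so EV4 has no further overlaps.
EV6 starts after EV5 ends, so EV5 has no further overlaps.
EV7 starts after EV6 ends.
Every pair is clear; the schedule has no overlaps.

No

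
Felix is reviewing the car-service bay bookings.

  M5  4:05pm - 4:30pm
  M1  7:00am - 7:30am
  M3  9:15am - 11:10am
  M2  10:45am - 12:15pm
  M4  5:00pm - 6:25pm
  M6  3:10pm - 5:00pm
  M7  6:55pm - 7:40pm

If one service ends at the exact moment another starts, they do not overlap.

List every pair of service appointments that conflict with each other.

Check each pair: they overlap iff neither finishes before the other starts.
Sorted by start: M1, M3, M2, M6, M5, M4, M7.
M3 starts after M1 ends — done with M1.
M2 starts before M3 ends → M3 and M2 overlap.
M6 starts after M3 ends — done with M3.
M6 starts after M2 ends — done with M2.
M5 starts before M6 ends → M6 and M5 overlap.
M4 starts exactly when M6 ends (back-to-back, no overlap) — done with M6.
M4 starts after M5 ends — done with M5.
M7 starts after M4 ends.

M2 & M3, M5 & M6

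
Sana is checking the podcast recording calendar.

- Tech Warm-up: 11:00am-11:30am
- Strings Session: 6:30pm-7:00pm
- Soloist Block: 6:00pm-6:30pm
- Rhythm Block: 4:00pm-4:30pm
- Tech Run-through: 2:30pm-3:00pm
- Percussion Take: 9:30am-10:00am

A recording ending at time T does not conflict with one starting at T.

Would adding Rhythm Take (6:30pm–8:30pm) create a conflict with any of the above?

Yes — it overlaps Strings Session

Percussion Take: ends 10:00am at or before Rhythm Take starts 6:30pm → clear.
Tech Warm-up: ends 11:30am at or before Rhythm Take starts 6:30pm → clear.
Tech Run-through: ends 3:00pm at or before Rhythm Take starts 6:30pm → clear.
Rhythm Block: ends 4:30pm at or before Rhythm Take starts 6:30pm → clear.
Soloist Block: ends 6:30pm at or before Rhythm Take starts 6:30pm → clear.
Strings Session: starts 6:30pm before Rhythm Take ends 8:30pm, and ends 7:00pm after Rhythm Take starts 6:30pm → overlap.
Rhythm Take overlaps Strings Session.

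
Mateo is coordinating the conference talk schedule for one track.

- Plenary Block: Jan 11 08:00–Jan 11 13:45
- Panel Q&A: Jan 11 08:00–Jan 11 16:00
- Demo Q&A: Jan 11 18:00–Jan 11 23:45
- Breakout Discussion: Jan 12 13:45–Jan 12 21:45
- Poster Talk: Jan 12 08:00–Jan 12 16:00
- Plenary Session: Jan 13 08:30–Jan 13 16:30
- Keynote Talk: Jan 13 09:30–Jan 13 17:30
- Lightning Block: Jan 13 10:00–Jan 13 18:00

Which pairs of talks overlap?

Breakout Discussion & Poster Talk, Keynote Talk & Lightning Block, Keynote Talk & Plenary Session, Lightning Block & Plenary Session, Panel Q&A & Plenary Block

Check each pair: they overlap iff neither finishes before the other starts.
Sorted by start: Plenary Block, Panel Q&A, Demo Q&A, Poster Talk, Breakout Discussion, Plenary Session, Keynote Talk, Lightning Block.
Panel Q&A starts before Plenary Block ends → Plenary Block and Panel Q&A overlap.
Demo Q&A starts after Plenary Block ends, so Plenary Block has no further overlaps.
Demo Q&A starts after Panel Q&A ends, so Panel Q&A has no further overlaps.
Poster Talk starts after Demo Q&A ends, so Demo Q&A has no further overlaps.
Breakout Discussion starts before Poster Talk ends → Poster Talk and Breakout Discussion overlap.
Plenary Session starts after Poster Talk ends, so Poster Talk has no further overlaps.
Plenary Session starts after Breakout Discussion ends, so Breakout Discussion has no further overlaps.
Keynote Talk starts before Plenary Session ends → Plenary Session and Keynote Talk overlap.
Lightning Block starts before Plenary Session ends → Plenary Session and Lightning Block overlap.
Lightning Block starts before Keynote Talk ends → Keynote Talk and Lightning Block overlap.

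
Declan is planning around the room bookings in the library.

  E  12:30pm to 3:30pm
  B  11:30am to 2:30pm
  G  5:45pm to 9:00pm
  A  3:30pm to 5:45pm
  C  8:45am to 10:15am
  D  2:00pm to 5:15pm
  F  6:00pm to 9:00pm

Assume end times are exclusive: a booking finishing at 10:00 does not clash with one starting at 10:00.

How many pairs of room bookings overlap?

5

Sorted by start: C, B, E, D, A, G, F.
B starts after C ends, so C has no further overlaps.
E starts before B ends → B and E overlap.
D starts before B ends → B and D overlap.
A starts after B ends, so B has no further overlaps.
D starts before E ends → E and D overlap.
A starts exactly when E ends (back-to-back, no overlap), so E has no further overlaps.
A starts before D ends → D and A overlap.
G starts after D ends, so D has no further overlaps.
G starts exactly when A ends (back-to-back, no overlap), so A has no further overlaps.
F starts before G ends → G and F overlap.
Overlapping pairs: A & D, B & D, B & E, D & E, F & G — 5 in total.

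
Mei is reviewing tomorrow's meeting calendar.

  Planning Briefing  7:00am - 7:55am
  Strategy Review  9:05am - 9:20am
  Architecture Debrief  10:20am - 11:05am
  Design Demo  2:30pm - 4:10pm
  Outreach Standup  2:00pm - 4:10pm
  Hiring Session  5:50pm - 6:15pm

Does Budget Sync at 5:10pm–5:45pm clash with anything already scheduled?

Planning Briefing: ends 7:55am at or before Budget Sync starts 5:10pm → clear.
Strategy Review: ends 9:20am at or before Budget Sync starts 5:10pm → clear.
Architecture Debrief: ends 11:05am at or before Budget Sync starts 5:10pm → clear.
Outreach Standup: ends 4:10pm at or before Budget Sync starts 5:10pm → clear.
Design Demo: ends 4:10pm at or before Budget Sync starts 5:10pm → clear.
Hiring Session: starts 5:50pm at or after Budget Sync ends 5:45pm → clear.

No — it doesn't clash with anything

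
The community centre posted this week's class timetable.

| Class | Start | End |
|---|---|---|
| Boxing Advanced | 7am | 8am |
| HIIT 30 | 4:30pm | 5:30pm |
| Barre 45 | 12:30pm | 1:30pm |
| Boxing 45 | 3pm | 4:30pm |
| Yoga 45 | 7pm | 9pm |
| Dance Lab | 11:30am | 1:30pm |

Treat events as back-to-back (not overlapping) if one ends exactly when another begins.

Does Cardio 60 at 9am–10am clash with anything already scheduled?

Boxing Advanced: ends 8am at or before Cardio 60 starts 9am → clear.
Dance Lab: starts 11:30am at or after Cardio 60 ends 10am → clear.
Barre 45: starts 12:30pm at or after Cardio 60 ends 10am → clear.
Boxing 45: starts 3pm at or after Cardio 60 ends 10am → clear.
HIIT 30: starts 4:30pm at or after Cardio 60 ends 10am → clear.
Yoga 45: starts 7pm at or after Cardio 60 ends 10am → clear.

No — it doesn't clash with anything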